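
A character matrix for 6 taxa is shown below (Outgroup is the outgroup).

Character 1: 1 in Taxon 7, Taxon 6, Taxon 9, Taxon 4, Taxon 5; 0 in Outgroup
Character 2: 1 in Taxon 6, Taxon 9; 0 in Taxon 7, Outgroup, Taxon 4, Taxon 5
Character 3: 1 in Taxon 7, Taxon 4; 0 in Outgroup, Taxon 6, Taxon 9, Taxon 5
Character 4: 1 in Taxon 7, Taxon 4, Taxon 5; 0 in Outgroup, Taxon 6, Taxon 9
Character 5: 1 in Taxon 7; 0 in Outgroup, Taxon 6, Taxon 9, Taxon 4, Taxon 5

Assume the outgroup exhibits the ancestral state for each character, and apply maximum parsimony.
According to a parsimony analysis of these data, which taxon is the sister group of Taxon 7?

Taxon 4

The outgroup has state '0' for every character, so '1' is the derived state throughout.
Character 1 (derived state '1') is shared by all ingroup taxa — unites the whole ingroup.
Character 2 (derived state '1') is shared by Taxon 6 and Taxon 9 — a synapomorphy uniting that clade.
Only Taxon 4 and Taxon 7 show the derived state '1' for Character 3, supporting them as a clade.
Character 4 (derived state '1') is shared by Taxon 4, Taxon 5, and Taxon 7 — a synapomorphy uniting that clade.
Character 5: derived state '1' in Taxon 7 only — an autapomorphy, so it tells us nothing about relationships among taxa.
Most parsimonious ingroup topology: ((Taxon 5,(Taxon 7,Taxon 4)),(Taxon 9,Taxon 6)).
Taxon 7 and Taxon 4 form a cherry on this tree, so they are sister taxa.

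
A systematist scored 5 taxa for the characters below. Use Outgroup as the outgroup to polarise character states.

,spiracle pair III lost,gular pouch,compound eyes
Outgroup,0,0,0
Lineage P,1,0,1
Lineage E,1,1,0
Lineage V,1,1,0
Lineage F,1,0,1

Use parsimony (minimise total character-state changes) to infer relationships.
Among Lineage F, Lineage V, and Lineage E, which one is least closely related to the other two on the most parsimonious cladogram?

Lineage F

The outgroup has state '0' for every character, so '1' is the derived state throughout.
spiracle pair III lost (derived state '1') is shared by all ingroup taxa — unites the whole ingroup.
gular pouch (derived state '1') is shared by Lineage E and Lineage V — a synapomorphy uniting that clade.
Only Lineage F and Lineage P show the derived state '1' for compound eyes, supporting them as a clade.
Most parsimonious ingroup topology: ((Lineage V,Lineage E),(Lineage F,Lineage P)).
Lineage E and Lineage V share a more recent common ancestor with each other than either does with Lineage F, so Lineage F is the least closely related of the three.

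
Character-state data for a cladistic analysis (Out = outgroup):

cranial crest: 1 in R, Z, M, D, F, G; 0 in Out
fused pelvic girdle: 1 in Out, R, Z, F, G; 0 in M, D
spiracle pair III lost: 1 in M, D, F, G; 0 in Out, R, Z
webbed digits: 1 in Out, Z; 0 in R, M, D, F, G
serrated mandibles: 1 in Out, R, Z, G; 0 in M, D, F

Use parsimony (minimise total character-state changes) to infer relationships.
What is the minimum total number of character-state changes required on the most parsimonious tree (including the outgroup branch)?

Character polarity is set by the outgroup: the derived state is whichever differs from the outgroup's state, so for fused pelvic girdle, webbed digits, serrated mandibles the derived state is '0', and for the remaining characters it is '1'.
cranial crest (derived state '1') is shared by all ingroup taxa — unites the whole ingroup.
fused pelvic girdle: derived state '0' in D and M only — synapomorphy for {D, M}.
spiracle pair III lost: derived state '1' in D, F, G, and M only — synapomorphy for {D, F, G, M}.
Only D, F, G, M, and R show the derived state '0' for webbed digits, supporting them as a clade.
Only D, F, and M show the derived state '0' for serrated mandibles, supporting them as a clade.
Most parsimonious ingroup topology: ((R,(((M,D),F),G)),Z).
Changes per character on this tree: cranial crest: 1; fused pelvic girdle: 1; spiracle pair III lost: 1; webbed digits: 1; serrated mandibles: 1.
Total = 5.

5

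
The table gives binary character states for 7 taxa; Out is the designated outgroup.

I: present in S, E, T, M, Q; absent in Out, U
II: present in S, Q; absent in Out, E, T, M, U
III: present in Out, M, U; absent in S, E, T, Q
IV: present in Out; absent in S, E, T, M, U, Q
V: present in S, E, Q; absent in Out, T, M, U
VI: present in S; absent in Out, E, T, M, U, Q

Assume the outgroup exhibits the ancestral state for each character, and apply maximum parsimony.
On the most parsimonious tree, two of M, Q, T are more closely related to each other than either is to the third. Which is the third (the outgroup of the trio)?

Character polarity is set by the outgroup: the derived state is whichever differs from the outgroup's state, so for III, IV the derived state is 'absent', and for the remaining characters it is 'present'.
Only E, M, Q, S, and T show the derived state 'present' for I, supporting them as a clade.
II (derived state 'present') is shared by Q and S — a synapomorphy uniting that clade.
III: derived state 'absent' in E, Q, S, and T only — synapomorphy for {E, Q, S, T}.
All ingroup taxa share the derived state 'absent' for IV; it defines the ingroup but does not resolve relationships within it.
Only E, Q, and S show the derived state 'present' for V, supporting them as a clade.
VI (derived state 'present') is unique to S (autapomorphy; uninformative for grouping).
Most parsimonious ingroup topology: (((((S,Q),E),T),M),U).
T and Q share a more recent common ancestor with each other than either does with M, so M is the least closely related of the three.

M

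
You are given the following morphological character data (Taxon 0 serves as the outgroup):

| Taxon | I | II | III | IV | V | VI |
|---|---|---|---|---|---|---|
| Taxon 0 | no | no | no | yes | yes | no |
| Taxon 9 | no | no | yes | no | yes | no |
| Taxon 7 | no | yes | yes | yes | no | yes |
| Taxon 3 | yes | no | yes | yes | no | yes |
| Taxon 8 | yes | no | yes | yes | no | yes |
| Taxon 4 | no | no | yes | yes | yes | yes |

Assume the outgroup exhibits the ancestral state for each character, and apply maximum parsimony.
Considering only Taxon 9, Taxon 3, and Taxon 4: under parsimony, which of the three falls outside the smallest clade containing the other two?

Taxon 9

Character polarity is set by the outgroup: the derived state is whichever differs from the outgroup's state, so for IV, V the derived state is 'no', and for the remaining characters it is 'yes'.
I: derived state 'yes' in Taxon 3 and Taxon 8 only — synapomorphy for {Taxon 3, Taxon 8}.
II (derived state 'yes') is unique to Taxon 7 (autapomorphy; uninformative for grouping).
III (derived state 'yes') is shared by all ingroup taxa — unites the whole ingroup.
IV: derived state 'no' in Taxon 9 only — an autapomorphy, so it tells us nothing about relationships among taxa.
V (derived state 'no') is shared by Taxon 3, Taxon 7, and Taxon 8 — a synapomorphy uniting that clade.
VI (derived state 'yes') is shared by Taxon 3, Taxon 4, Taxon 7, and Taxon 8 — a synapomorphy uniting that clade.
Most parsimonious ingroup topology: (Taxon 9,((Taxon 7,(Taxon 3,Taxon 8)),Taxon 4)).
Taxon 3 and Taxon 4 share a more recent common ancestor with each other than either does with Taxon 9, so Taxon 9 is the least closely related of the three.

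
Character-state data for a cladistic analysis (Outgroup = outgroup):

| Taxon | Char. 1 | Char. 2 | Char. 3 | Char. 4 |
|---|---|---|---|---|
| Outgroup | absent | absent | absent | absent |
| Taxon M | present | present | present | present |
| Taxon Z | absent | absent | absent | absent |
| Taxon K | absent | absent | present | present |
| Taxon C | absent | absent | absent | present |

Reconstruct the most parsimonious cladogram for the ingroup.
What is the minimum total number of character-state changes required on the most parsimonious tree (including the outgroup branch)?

4

The outgroup has state 'absent' for every character, so 'present' is the derived state throughout.
Char. 1: derived state 'present' in Taxon M only — an autapomorphy, so it tells us nothing about relationships among taxa.
Char. 2 (derived state 'present') is unique to Taxon M (autapomorphy; uninformative for grouping).
Char. 3 (derived state 'present') is shared by Taxon K and Taxon M — a synapomorphy uniting that clade.
Char. 4: derived state 'present' in Taxon C, Taxon K, and Taxon M only — synapomorphy for {Taxon C, Taxon K, Taxon M}.
Most parsimonious ingroup topology: (((Taxon M,Taxon K),Taxon C),Taxon Z).
Changes per character on this tree: Char. 1: 1; Char. 2: 1; Char. 3: 1; Char. 4: 1.
Total = 4.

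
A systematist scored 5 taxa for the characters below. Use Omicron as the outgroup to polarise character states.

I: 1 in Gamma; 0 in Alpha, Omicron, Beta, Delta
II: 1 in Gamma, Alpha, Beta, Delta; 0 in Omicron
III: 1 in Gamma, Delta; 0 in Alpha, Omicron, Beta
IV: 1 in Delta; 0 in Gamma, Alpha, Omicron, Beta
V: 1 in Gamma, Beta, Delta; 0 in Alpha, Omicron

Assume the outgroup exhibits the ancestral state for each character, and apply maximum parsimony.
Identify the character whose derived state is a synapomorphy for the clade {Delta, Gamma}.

The outgroup has state '0' for every character, so '1' is the derived state throughout.
I: derived state '1' in Gamma only — an autapomorphy, so it tells us nothing about relationships among taxa.
II (derived state '1') is shared by all ingroup taxa — unites the whole ingroup.
III: derived state '1' in Delta and Gamma only — synapomorphy for {Delta, Gamma}.
IV (derived state '1') is unique to Delta (autapomorphy; uninformative for grouping).
Only Beta, Delta, and Gamma show the derived state '1' for V, supporting them as a clade.
Most parsimonious ingroup topology: (Alpha,((Delta,Gamma),Beta)).
The clade {Delta, Gamma} is supported by III: its derived state '1' occurs in exactly those taxa and in no other taxon (including the outgroup).

III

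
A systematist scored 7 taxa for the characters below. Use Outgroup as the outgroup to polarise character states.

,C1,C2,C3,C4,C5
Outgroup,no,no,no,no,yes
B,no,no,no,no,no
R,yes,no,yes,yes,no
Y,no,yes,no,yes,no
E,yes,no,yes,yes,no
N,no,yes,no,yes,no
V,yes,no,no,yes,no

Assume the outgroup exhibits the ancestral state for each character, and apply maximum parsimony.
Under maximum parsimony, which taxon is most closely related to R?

E

Character polarity is set by the outgroup: the derived state is whichever differs from the outgroup's state, so for C5 the derived state is 'no', and for the remaining characters it is 'yes'.
C1 (derived state 'yes') is shared by E, R, and V — a synapomorphy uniting that clade.
C2: derived state 'yes' in N and Y only — synapomorphy for {N, Y}.
Only E and R show the derived state 'yes' for C3, supporting them as a clade.
C4: derived state 'yes' in E, N, R, V, and Y only — synapomorphy for {E, N, R, V, Y}.
C5 (derived state 'no') is shared by all ingroup taxa — unites the whole ingroup.
Most parsimonious ingroup topology: (B,(((R,E),V),(Y,N))).
R and E form a cherry on this tree, so they are sister taxa.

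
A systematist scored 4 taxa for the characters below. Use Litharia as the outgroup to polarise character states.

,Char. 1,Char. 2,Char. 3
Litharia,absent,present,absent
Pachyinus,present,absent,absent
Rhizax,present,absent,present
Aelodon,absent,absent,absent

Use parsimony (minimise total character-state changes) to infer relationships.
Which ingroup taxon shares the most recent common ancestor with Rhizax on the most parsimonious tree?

Character polarity is set by the outgroup: the derived state is whichever differs from the outgroup's state, so for Char. 2 the derived state is 'absent', and for the remaining characters it is 'present'.
Char. 1: derived state 'present' in Pachyinus and Rhizax only — synapomorphy for {Pachyinus, Rhizax}.
Char. 2 (derived state 'absent') is shared by all ingroup taxa — unites the whole ingroup.
Char. 3: derived state 'present' in Rhizax only — an autapomorphy, so it tells us nothing about relationships among taxa.
Most parsimonious ingroup topology: ((Pachyinus,Rhizax),Aelodon).
Rhizax and Pachyinus form a cherry on this tree, so they are sister taxa.

Pachyinus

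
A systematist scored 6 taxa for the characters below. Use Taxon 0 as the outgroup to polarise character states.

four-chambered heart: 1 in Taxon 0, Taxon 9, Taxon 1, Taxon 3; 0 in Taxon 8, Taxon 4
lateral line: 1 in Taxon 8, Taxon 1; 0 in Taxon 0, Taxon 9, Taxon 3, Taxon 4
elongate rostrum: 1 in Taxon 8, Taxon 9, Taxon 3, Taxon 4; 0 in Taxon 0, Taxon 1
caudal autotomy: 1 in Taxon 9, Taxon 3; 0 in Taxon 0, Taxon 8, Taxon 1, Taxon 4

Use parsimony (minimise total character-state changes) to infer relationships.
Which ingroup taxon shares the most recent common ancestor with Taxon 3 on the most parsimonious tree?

Taxon 9

Character polarity is set by the outgroup: the derived state is whichever differs from the outgroup's state, so for four-chambered heart the derived state is '0', and for the remaining characters it is '1'.
four-chambered heart: derived state '0' in Taxon 4 and Taxon 8 only — synapomorphy for {Taxon 4, Taxon 8}.
lateral line groups Taxon 1 and Taxon 8, which is incompatible with the clades supported by the remaining characters; treating it as convergent (homoplasy) costs fewer steps than any alternative tree.
elongate rostrum: derived state '1' in Taxon 3, Taxon 4, Taxon 8, and Taxon 9 only — synapomorphy for {Taxon 3, Taxon 4, Taxon 8, Taxon 9}.
Only Taxon 3 and Taxon 9 show the derived state '1' for caudal autotomy, supporting them as a clade.
Most parsimonious ingroup topology: (((Taxon 8,Taxon 4),(Taxon 9,Taxon 3)),Taxon 1).
Taxon 3 and Taxon 9 form a cherry on this tree, so they are sister taxa.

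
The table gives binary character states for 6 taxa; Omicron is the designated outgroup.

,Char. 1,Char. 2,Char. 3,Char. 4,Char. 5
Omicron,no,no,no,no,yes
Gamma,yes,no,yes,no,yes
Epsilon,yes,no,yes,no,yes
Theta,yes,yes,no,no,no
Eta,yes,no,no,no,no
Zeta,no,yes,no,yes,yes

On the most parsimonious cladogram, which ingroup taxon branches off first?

Zeta

Character polarity is set by the outgroup: the derived state is whichever differs from the outgroup's state, so for Char. 5 the derived state is 'no', and for the remaining characters it is 'yes'.
Char. 1 (derived state 'yes') is shared by Epsilon, Eta, Gamma, and Theta — a synapomorphy uniting that clade.
Char. 2 (state 'yes') occurs in Theta and Zeta but conflicts with the nesting implied by the other characters — most parsimoniously interpreted as homoplasy.
Only Epsilon and Gamma show the derived state 'yes' for Char. 3, supporting them as a clade.
Char. 4 (derived state 'yes') is unique to Zeta (autapomorphy; uninformative for grouping).
Only Eta and Theta show the derived state 'no' for Char. 5, supporting them as a clade.
Most parsimonious ingroup topology: (((Gamma,Epsilon),(Theta,Eta)),Zeta).
Zeta is sister to the clade containing all other ingroup taxa, so it is the earliest-diverging (most basal) ingroup lineage.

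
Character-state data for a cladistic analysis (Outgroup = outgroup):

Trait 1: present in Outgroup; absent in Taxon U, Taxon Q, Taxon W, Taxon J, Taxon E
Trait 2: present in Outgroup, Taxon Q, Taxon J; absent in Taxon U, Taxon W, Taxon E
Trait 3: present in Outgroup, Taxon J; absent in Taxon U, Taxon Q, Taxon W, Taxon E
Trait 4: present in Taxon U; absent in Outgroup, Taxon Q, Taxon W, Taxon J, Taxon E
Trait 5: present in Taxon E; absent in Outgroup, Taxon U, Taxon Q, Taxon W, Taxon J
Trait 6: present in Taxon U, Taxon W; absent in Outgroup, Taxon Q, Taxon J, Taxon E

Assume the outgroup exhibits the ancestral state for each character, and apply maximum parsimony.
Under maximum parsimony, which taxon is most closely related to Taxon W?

Character polarity is set by the outgroup: the derived state is whichever differs from the outgroup's state, so for Trait 1, Trait 2, Trait 3 the derived state is 'absent', and for the remaining characters it is 'present'.
Trait 1 (derived state 'absent') is shared by all ingroup taxa — unites the whole ingroup.
Only Taxon E, Taxon U, and Taxon W show the derived state 'absent' for Trait 2, supporting them as a clade.
Trait 3 (derived state 'absent') is shared by Taxon E, Taxon Q, Taxon U, and Taxon W — a synapomorphy uniting that clade.
Trait 4: derived state 'present' in Taxon U only — an autapomorphy, so it tells us nothing about relationships among taxa.
Trait 5: derived state 'present' in Taxon E only — an autapomorphy, so it tells us nothing about relationships among taxa.
Only Taxon U and Taxon W show the derived state 'present' for Trait 6, supporting them as a clade.
Most parsimonious ingroup topology: ((((Taxon U,Taxon W),Taxon E),Taxon Q),Taxon J).
Taxon W and Taxon U form a cherry on this tree, so they are sister taxa.

Taxon U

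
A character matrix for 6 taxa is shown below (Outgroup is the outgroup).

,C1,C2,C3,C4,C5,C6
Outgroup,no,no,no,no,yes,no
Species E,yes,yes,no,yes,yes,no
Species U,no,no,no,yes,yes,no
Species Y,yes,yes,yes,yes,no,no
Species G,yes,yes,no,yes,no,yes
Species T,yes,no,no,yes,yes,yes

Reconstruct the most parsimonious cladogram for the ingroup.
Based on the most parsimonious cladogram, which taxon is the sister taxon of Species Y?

Character polarity is set by the outgroup: the derived state is whichever differs from the outgroup's state, so for C5 the derived state is 'no', and for the remaining characters it is 'yes'.
C1 (derived state 'yes') is shared by Species E, Species G, Species T, and Species Y — a synapomorphy uniting that clade.
Only Species E, Species G, and Species Y show the derived state 'yes' for C2, supporting them as a clade.
C3 (derived state 'yes') is unique to Species Y (autapomorphy; uninformative for grouping).
All ingroup taxa share the derived state 'yes' for C4; it defines the ingroup but does not resolve relationships within it.
C5: derived state 'no' in Species G and Species Y only — synapomorphy for {Species G, Species Y}.
C6 groups Species G and Species T, which is incompatible with the clades supported by the remaining characters; treating it as convergent (homoplasy) costs fewer steps than any alternative tree.
Most parsimonious ingroup topology: (((Species E,(Species Y,Species G)),Species T),Species U).
Species Y and Species G form a cherry on this tree, so they are sister taxa.

Species G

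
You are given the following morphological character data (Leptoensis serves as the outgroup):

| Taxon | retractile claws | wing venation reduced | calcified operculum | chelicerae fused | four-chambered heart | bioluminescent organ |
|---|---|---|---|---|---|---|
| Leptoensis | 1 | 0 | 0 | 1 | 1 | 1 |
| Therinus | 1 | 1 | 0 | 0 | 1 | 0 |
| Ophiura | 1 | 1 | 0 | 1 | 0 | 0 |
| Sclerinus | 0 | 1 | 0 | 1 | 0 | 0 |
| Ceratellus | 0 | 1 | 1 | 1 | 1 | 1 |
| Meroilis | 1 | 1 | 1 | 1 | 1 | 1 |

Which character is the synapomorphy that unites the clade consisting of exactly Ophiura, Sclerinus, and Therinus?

Character polarity is set by the outgroup: the derived state is whichever differs from the outgroup's state, so for retractile claws, chelicerae fused, four-chambered heart, bioluminescent organ the derived state is '0', and for the remaining characters it is '1'.
retractile claws groups Ceratellus and Sclerinus, which is incompatible with the clades supported by the remaining characters; treating it as convergent (homoplasy) costs fewer steps than any alternative tree.
All ingroup taxa share the derived state '1' for wing venation reduced; it defines the ingroup but does not resolve relationships within it.
Only Ceratellus and Meroilis show the derived state '1' for calcified operculum, supporting them as a clade.
chelicerae fused (derived state '0') is unique to Therinus (autapomorphy; uninformative for grouping).
four-chambered heart (derived state '0') is shared by Ophiura and Sclerinus — a synapomorphy uniting that clade.
Only Ophiura, Sclerinus, and Therinus show the derived state '0' for bioluminescent organ, supporting them as a clade.
Most parsimonious ingroup topology: ((Therinus,(Ophiura,Sclerinus)),(Ceratellus,Meroilis)).
The clade {Ophiura, Sclerinus, Therinus} is supported by bioluminescent organ: its derived state '0' occurs in exactly those taxa and in no other taxon (including the outgroup).

bioluminescent organ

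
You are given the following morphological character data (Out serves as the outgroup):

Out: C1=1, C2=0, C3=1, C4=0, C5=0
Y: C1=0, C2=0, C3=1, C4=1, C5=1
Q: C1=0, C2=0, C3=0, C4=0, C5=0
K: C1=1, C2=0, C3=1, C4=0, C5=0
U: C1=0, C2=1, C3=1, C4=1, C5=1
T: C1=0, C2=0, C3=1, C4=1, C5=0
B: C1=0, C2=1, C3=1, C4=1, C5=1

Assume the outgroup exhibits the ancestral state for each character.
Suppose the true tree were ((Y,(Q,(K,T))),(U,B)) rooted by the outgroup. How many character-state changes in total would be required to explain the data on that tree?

9

Map each character onto ((Y,(Q,(K,T))),(U,B)) (rooted by Out) and count the minimum state changes it requires (Fitch parsimony):
C1: 2; C2: 1; C3: 1; C4: 3; C5: 2.
Total tree length = 9.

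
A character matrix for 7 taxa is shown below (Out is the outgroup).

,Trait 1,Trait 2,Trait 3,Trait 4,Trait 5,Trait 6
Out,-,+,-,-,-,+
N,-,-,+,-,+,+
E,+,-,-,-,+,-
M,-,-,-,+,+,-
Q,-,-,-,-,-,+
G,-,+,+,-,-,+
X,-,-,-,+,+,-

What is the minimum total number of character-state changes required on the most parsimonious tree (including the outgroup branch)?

Character polarity is set by the outgroup: the derived state is whichever differs from the outgroup's state, so for Trait 2, Trait 6 the derived state is '-', and for the remaining characters it is '+'.
Trait 1: derived state '+' in E only — an autapomorphy, so it tells us nothing about relationships among taxa.
Trait 2 (derived state '-') is shared by E, M, N, Q, and X — a synapomorphy uniting that clade.
Trait 3 groups G and N, which is incompatible with the clades supported by the remaining characters; treating it as convergent (homoplasy) costs fewer steps than any alternative tree.
Only M and X show the derived state '+' for Trait 4, supporting them as a clade.
Trait 5: derived state '+' in E, M, N, and X only — synapomorphy for {E, M, N, X}.
Trait 6 (derived state '-') is shared by E, M, and X — a synapomorphy uniting that clade.
Most parsimonious ingroup topology: (((N,(E,(M,X))),Q),G).
Changes per character on this tree: Trait 1: 1; Trait 2: 1; Trait 3: 2; Trait 4: 1; Trait 5: 1; Trait 6: 1.
Total = 7.

7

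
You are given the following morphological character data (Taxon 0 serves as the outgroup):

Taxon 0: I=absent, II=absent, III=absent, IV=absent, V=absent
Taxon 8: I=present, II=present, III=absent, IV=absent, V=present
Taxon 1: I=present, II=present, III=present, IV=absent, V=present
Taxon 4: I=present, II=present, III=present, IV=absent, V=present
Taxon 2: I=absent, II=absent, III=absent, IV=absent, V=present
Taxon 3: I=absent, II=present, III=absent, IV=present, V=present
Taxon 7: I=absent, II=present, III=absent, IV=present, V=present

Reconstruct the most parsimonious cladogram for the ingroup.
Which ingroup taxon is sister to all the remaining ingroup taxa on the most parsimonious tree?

Taxon 2

The outgroup has state 'absent' for every character, so 'present' is the derived state throughout.
I: derived state 'present' in Taxon 1, Taxon 4, and Taxon 8 only — synapomorphy for {Taxon 1, Taxon 4, Taxon 8}.
II: derived state 'present' in Taxon 1, Taxon 3, Taxon 4, Taxon 7, and Taxon 8 only — synapomorphy for {Taxon 1, Taxon 3, Taxon 4, Taxon 7, Taxon 8}.
III (derived state 'present') is shared by Taxon 1 and Taxon 4 — a synapomorphy uniting that clade.
IV (derived state 'present') is shared by Taxon 3 and Taxon 7 — a synapomorphy uniting that clade.
V (derived state 'present') is shared by all ingroup taxa — unites the whole ingroup.
Most parsimonious ingroup topology: (((Taxon 8,(Taxon 1,Taxon 4)),(Taxon 3,Taxon 7)),Taxon 2).
Taxon 2 is sister to the clade containing all other ingroup taxa, so it is the earliest-diverging (most basal) ingroup lineage.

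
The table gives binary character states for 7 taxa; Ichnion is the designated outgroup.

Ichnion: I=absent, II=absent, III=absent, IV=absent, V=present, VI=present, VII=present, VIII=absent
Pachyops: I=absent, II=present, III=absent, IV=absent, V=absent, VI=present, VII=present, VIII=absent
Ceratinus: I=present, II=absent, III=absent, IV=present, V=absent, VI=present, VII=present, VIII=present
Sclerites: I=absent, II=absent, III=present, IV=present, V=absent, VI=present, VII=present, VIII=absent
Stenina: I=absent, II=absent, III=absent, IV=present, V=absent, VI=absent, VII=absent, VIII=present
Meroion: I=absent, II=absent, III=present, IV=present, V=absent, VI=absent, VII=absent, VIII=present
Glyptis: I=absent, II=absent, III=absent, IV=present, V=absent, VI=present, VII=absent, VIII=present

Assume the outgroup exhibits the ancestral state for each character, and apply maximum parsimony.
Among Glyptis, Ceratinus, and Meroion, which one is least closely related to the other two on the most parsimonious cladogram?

Character polarity is set by the outgroup: the derived state is whichever differs from the outgroup's state, so for V, VI, VII the derived state is 'absent', and for the remaining characters it is 'present'.
I (derived state 'present') is unique to Ceratinus (autapomorphy; uninformative for grouping).
II: derived state 'present' in Pachyops only — an autapomorphy, so it tells us nothing about relationships among taxa.
III (state 'present') occurs in Meroion and Sclerites but conflicts with the nesting implied by the other characters — most parsimoniously interpreted as homoplasy.
IV (derived state 'present') is shared by Ceratinus, Glyptis, Meroion, Sclerites, and Stenina — a synapomorphy uniting that clade.
All ingroup taxa share the derived state 'absent' for V; it defines the ingroup but does not resolve relationships within it.
VI: derived state 'absent' in Meroion and Stenina only — synapomorphy for {Meroion, Stenina}.
VII (derived state 'absent') is shared by Glyptis, Meroion, and Stenina — a synapomorphy uniting that clade.
Only Ceratinus, Glyptis, Meroion, and Stenina show the derived state 'present' for VIII, supporting them as a clade.
Most parsimonious ingroup topology: (Pachyops,((Ceratinus,((Stenina,Meroion),Glyptis)),Sclerites)).
Meroion and Glyptis share a more recent common ancestor with each other than either does with Ceratinus, so Ceratinus is the least closely related of the three.

Ceratinus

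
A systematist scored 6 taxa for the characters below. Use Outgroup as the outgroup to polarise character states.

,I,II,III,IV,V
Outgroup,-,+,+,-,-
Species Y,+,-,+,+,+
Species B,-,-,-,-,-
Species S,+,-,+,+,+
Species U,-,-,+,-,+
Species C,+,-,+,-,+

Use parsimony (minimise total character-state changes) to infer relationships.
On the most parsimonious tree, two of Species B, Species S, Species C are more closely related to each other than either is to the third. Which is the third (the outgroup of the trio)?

Species B

Character polarity is set by the outgroup: the derived state is whichever differs from the outgroup's state, so for II, III the derived state is '-', and for the remaining characters it is '+'.
I (derived state '+') is shared by Species C, Species S, and Species Y — a synapomorphy uniting that clade.
All ingroup taxa share the derived state '-' for II; it defines the ingroup but does not resolve relationships within it.
III (derived state '-') is unique to Species B (autapomorphy; uninformative for grouping).
IV (derived state '+') is shared by Species S and Species Y — a synapomorphy uniting that clade.
Only Species C, Species S, Species U, and Species Y show the derived state '+' for V, supporting them as a clade.
Most parsimonious ingroup topology: ((((Species Y,Species S),Species C),Species U),Species B).
Species C and Species S share a more recent common ancestor with each other than either does with Species B, so Species B is the least closely related of the three.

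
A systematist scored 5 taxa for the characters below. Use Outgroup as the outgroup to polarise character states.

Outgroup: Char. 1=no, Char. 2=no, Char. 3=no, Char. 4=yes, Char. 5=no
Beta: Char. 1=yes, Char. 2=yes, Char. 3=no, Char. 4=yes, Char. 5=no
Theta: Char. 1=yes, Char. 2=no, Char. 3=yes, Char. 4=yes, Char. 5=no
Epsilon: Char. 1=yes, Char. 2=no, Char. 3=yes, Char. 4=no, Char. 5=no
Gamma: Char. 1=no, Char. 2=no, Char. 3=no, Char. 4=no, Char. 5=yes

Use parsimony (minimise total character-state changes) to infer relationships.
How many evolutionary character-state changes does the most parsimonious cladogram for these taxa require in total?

Character polarity is set by the outgroup: the derived state is whichever differs from the outgroup's state, so for Char. 4 the derived state is 'no', and for the remaining characters it is 'yes'.
Char. 1: derived state 'yes' in Beta, Epsilon, and Theta only — synapomorphy for {Beta, Epsilon, Theta}.
Char. 2 (derived state 'yes') is unique to Beta (autapomorphy; uninformative for grouping).
Only Epsilon and Theta show the derived state 'yes' for Char. 3, supporting them as a clade.
Char. 4 (state 'no') occurs in Epsilon and Gamma but conflicts with the nesting implied by the other characters — most parsimoniously interpreted as homoplasy.
Char. 5 (derived state 'yes') is unique to Gamma (autapomorphy; uninformative for grouping).
Most parsimonious ingroup topology: ((Beta,(Theta,Epsilon)),Gamma).
Changes per character on this tree: Char. 1: 1; Char. 2: 1; Char. 3: 1; Char. 4: 2; Char. 5: 1.
Total = 6.

6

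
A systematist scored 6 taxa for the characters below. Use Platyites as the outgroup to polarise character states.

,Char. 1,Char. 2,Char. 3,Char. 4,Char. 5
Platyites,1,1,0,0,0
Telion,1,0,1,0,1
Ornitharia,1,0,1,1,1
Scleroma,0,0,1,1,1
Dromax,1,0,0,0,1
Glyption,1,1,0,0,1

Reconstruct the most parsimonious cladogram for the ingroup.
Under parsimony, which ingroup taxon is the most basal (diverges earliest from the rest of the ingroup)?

Glyption

Character polarity is set by the outgroup: the derived state is whichever differs from the outgroup's state, so for Char. 1, Char. 2 the derived state is '0', and for the remaining characters it is '1'.
Char. 1 (derived state '0') is unique to Scleroma (autapomorphy; uninformative for grouping).
Char. 2 (derived state '0') is shared by Dromax, Ornitharia, Scleroma, and Telion — a synapomorphy uniting that clade.
Only Ornitharia, Scleroma, and Telion show the derived state '1' for Char. 3, supporting them as a clade.
Char. 4: derived state '1' in Ornitharia and Scleroma only — synapomorphy for {Ornitharia, Scleroma}.
All ingroup taxa share the derived state '1' for Char. 5; it defines the ingroup but does not resolve relationships within it.
Most parsimonious ingroup topology: (((Telion,(Ornitharia,Scleroma)),Dromax),Glyption).
Glyption is sister to the clade containing all other ingroup taxa, so it is the earliest-diverging (most basal) ingroup lineage.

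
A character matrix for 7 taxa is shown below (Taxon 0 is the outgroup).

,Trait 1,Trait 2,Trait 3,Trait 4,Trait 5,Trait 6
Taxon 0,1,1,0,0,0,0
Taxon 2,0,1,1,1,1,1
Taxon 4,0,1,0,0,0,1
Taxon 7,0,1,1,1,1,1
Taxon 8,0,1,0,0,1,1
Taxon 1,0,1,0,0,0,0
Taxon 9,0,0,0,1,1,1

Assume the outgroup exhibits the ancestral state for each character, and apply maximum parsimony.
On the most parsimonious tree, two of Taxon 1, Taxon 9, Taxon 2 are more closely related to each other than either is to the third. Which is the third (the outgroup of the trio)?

Character polarity is set by the outgroup: the derived state is whichever differs from the outgroup's state, so for Trait 1, Trait 2 the derived state is '0', and for the remaining characters it is '1'.
Trait 1 (derived state '0') is shared by all ingroup taxa — unites the whole ingroup.
Trait 2: derived state '0' in Taxon 9 only — an autapomorphy, so it tells us nothing about relationships among taxa.
Only Taxon 2 and Taxon 7 show the derived state '1' for Trait 3, supporting them as a clade.
Only Taxon 2, Taxon 7, and Taxon 9 show the derived state '1' for Trait 4, supporting them as a clade.
Trait 5: derived state '1' in Taxon 2, Taxon 7, Taxon 8, and Taxon 9 only — synapomorphy for {Taxon 2, Taxon 7, Taxon 8, Taxon 9}.
Trait 6 (derived state '1') is shared by Taxon 2, Taxon 4, Taxon 7, Taxon 8, and Taxon 9 — a synapomorphy uniting that clade.
Most parsimonious ingroup topology: (((((Taxon 2,Taxon 7),Taxon 9),Taxon 8),Taxon 4),Taxon 1).
Taxon 2 and Taxon 9 share a more recent common ancestor with each other than either does with Taxon 1, so Taxon 1 is the least closely related of the three.

Taxon 1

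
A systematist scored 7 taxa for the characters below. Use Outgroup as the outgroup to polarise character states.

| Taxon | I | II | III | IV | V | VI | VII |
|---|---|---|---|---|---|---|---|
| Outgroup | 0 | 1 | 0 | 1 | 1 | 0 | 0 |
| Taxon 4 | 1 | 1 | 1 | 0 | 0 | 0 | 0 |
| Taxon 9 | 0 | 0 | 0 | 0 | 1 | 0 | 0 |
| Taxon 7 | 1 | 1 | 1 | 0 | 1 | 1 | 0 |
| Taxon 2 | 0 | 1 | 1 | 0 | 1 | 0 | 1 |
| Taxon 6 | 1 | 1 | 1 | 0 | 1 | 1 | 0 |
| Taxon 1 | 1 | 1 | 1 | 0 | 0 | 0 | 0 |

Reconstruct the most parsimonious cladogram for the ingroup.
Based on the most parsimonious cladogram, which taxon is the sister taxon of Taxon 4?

Character polarity is set by the outgroup: the derived state is whichever differs from the outgroup's state, so for II, IV, V the derived state is '0', and for the remaining characters it is '1'.
Only Taxon 1, Taxon 4, Taxon 6, and Taxon 7 show the derived state '1' for I, supporting them as a clade.
II: derived state '0' in Taxon 9 only — an autapomorphy, so it tells us nothing about relationships among taxa.
III (derived state '1') is shared by Taxon 1, Taxon 2, Taxon 4, Taxon 6, and Taxon 7 — a synapomorphy uniting that clade.
All ingroup taxa share the derived state '0' for IV; it defines the ingroup but does not resolve relationships within it.
V (derived state '0') is shared by Taxon 1 and Taxon 4 — a synapomorphy uniting that clade.
VI: derived state '1' in Taxon 6 and Taxon 7 only — synapomorphy for {Taxon 6, Taxon 7}.
VII: derived state '1' in Taxon 2 only — an autapomorphy, so it tells us nothing about relationships among taxa.
Most parsimonious ingroup topology: ((((Taxon 4,Taxon 1),(Taxon 7,Taxon 6)),Taxon 2),Taxon 9).
Taxon 4 and Taxon 1 form a cherry on this tree, so they are sister taxa.

Taxon 1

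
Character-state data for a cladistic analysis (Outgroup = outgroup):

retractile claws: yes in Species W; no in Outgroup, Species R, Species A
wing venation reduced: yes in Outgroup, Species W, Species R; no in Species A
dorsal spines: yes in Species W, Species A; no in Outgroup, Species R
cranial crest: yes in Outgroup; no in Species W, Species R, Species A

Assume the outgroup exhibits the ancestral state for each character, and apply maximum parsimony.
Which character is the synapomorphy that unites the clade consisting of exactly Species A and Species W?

dorsal spines

Character polarity is set by the outgroup: the derived state is whichever differs from the outgroup's state, so for wing venation reduced, cranial crest the derived state is 'no', and for the remaining characters it is 'yes'.
retractile claws: derived state 'yes' in Species W only — an autapomorphy, so it tells us nothing about relationships among taxa.
wing venation reduced (derived state 'no') is unique to Species A (autapomorphy; uninformative for grouping).
Only Species A and Species W show the derived state 'yes' for dorsal spines, supporting them as a clade.
cranial crest (derived state 'no') is shared by all ingroup taxa — unites the whole ingroup.
Most parsimonious ingroup topology: ((Species W,Species A),Species R).
The clade {Species A, Species W} is supported by dorsal spines: its derived state 'yes' occurs in exactly those taxa and in no other taxon (including the outgroup).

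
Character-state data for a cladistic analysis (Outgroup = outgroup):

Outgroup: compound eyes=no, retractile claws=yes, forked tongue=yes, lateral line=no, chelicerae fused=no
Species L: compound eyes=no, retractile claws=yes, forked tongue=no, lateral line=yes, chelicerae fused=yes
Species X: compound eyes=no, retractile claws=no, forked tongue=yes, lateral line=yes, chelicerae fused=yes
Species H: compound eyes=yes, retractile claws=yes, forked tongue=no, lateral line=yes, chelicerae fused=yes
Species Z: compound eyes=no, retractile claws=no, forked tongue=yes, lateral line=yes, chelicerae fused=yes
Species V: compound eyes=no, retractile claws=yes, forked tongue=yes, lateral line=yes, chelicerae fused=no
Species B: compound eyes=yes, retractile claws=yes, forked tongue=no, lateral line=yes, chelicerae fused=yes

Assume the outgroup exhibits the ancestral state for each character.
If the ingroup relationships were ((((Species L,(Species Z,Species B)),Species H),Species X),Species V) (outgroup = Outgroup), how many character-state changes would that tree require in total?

Map each character onto ((((Species L,(Species Z,Species B)),Species H),Species X),Species V) (rooted by Outgroup) and count the minimum state changes it requires (Fitch parsimony):
compound eyes: 2; retractile claws: 2; forked tongue: 2; lateral line: 1; chelicerae fused: 1.
Total tree length = 8.

8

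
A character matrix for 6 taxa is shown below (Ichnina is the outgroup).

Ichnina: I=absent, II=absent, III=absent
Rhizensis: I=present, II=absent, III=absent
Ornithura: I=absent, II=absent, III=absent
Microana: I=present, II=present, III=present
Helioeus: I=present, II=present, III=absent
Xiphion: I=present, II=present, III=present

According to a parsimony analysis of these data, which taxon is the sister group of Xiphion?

The outgroup has state 'absent' for every character, so 'present' is the derived state throughout.
I (derived state 'present') is shared by Helioeus, Microana, Rhizensis, and Xiphion — a synapomorphy uniting that clade.
Only Helioeus, Microana, and Xiphion show the derived state 'present' for II, supporting them as a clade.
Only Microana and Xiphion show the derived state 'present' for III, supporting them as a clade.
Most parsimonious ingroup topology: ((Rhizensis,((Microana,Xiphion),Helioeus)),Ornithura).
Xiphion and Microana form a cherry on this tree, so they are sister taxa.

Microana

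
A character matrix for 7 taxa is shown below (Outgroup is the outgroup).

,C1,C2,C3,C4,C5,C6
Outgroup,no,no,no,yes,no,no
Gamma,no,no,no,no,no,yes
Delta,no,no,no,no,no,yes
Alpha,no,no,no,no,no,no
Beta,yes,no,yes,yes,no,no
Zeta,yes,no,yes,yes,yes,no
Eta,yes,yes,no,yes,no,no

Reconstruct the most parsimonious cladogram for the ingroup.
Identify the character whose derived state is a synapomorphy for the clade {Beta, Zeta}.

C3

Character polarity is set by the outgroup: the derived state is whichever differs from the outgroup's state, so for C4 the derived state is 'no', and for the remaining characters it is 'yes'.
C1 (derived state 'yes') is shared by Beta, Eta, and Zeta — a synapomorphy uniting that clade.
C2 (derived state 'yes') is unique to Eta (autapomorphy; uninformative for grouping).
Only Beta and Zeta show the derived state 'yes' for C3, supporting them as a clade.
C4: derived state 'no' in Alpha, Delta, and Gamma only — synapomorphy for {Alpha, Delta, Gamma}.
C5 (derived state 'yes') is unique to Zeta (autapomorphy; uninformative for grouping).
C6: derived state 'yes' in Delta and Gamma only — synapomorphy for {Delta, Gamma}.
Most parsimonious ingroup topology: (((Gamma,Delta),Alpha),((Beta,Zeta),Eta)).
The clade {Beta, Zeta} is supported by C3: its derived state 'yes' occurs in exactly those taxa and in no other taxon (including the outgroup).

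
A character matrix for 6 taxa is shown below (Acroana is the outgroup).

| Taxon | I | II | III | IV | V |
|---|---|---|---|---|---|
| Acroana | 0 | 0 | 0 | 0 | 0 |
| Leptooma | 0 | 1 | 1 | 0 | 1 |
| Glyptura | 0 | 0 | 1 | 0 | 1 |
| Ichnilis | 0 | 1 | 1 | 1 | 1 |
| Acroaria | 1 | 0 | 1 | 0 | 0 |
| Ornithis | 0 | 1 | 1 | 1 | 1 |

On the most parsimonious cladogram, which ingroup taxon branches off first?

Acroaria

The outgroup has state '0' for every character, so '1' is the derived state throughout.
I: derived state '1' in Acroaria only — an autapomorphy, so it tells us nothing about relationships among taxa.
II: derived state '1' in Ichnilis, Leptooma, and Ornithis only — synapomorphy for {Ichnilis, Leptooma, Ornithis}.
All ingroup taxa share the derived state '1' for III; it defines the ingroup but does not resolve relationships within it.
IV (derived state '1') is shared by Ichnilis and Ornithis — a synapomorphy uniting that clade.
Only Glyptura, Ichnilis, Leptooma, and Ornithis show the derived state '1' for V, supporting them as a clade.
Most parsimonious ingroup topology: (((Leptooma,(Ichnilis,Ornithis)),Glyptura),Acroaria).
Acroaria is sister to the clade containing all other ingroup taxa, so it is the earliest-diverging (most basal) ingroup lineage.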